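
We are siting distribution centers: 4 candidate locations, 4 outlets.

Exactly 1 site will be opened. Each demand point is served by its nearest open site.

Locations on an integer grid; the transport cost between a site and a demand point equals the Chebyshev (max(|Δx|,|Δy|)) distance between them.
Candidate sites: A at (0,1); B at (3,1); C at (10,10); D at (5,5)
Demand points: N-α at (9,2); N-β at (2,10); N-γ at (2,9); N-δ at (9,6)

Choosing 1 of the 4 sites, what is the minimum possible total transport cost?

17

Open {D}.
  N-α→D 4, N-β→D 5, N-γ→D 4, N-δ→D 4  ⇒ total 17.
Compare {C}: total 28.
Compare {B}: total 29.
No size-1 selection does better; minimum is 17.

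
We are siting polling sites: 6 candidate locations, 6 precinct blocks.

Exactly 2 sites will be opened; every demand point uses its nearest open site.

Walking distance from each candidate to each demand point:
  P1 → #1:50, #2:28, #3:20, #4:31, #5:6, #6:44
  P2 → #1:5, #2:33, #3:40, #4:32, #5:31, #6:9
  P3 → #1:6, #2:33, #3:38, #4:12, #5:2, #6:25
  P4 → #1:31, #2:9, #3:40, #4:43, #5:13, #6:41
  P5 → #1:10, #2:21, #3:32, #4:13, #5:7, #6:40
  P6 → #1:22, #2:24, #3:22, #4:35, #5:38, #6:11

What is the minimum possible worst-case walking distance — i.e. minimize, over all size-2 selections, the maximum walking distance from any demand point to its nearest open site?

22

Open {P5, P6}.
  Farthest demand point is #3 at walking distance 22 (to P6); all others are ≤ 22.
With {P3, P6} the worst case is 24.
With {P1, P3} the worst case is 28.
No size-2 selection achieves below 22.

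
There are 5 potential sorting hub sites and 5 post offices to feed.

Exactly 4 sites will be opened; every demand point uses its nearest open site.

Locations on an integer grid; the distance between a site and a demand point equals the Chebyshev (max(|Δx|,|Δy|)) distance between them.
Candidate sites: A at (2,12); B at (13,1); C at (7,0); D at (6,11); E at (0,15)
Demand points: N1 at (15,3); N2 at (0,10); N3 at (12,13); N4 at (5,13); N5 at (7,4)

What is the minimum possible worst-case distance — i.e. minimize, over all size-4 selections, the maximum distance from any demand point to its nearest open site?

6

Open {A, B, C, D}.
  Farthest demand point is N3 at distance 6 (to D); all others are ≤ 6.
With {A, B, D, E} the worst case is 6.
With {B, C, D, E} the worst case is 6.
No size-4 selection achieves below 6.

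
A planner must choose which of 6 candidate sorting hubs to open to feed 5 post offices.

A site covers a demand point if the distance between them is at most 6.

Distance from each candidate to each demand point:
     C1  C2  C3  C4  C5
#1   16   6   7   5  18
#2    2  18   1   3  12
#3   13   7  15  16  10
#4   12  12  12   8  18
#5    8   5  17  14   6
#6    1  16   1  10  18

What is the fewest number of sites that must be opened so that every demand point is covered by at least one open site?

2

Coverage sets (demand points within 6 of each site):
  #1: {C2, C4}
  #2: {C1, C3, C4}
  #3: {}
  #4: {}
  #5: {C2, C5}
  #6: {C1, C3}
No single site covers all 5 demand points.
But {#2, #5} covers everything, so the minimum is 2.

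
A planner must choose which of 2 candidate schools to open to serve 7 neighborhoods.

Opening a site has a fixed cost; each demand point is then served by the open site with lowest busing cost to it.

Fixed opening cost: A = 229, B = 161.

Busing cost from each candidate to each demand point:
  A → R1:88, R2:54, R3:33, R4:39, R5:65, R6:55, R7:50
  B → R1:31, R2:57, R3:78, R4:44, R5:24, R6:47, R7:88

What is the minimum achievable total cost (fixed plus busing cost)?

530

Open {B}: assign each demand point to its cheapest open site.
  R1→B 31, R2→B 57, R3→B 78, R4→B 44, R5→B 24, R6→B 47, R7→B 88
  busing cost 369, fixed 161 → total 530.
Compare {A}: busing cost 384 + fixed 229 = 613.
Compare {A, B}: busing cost 278 + fixed 390 = 668.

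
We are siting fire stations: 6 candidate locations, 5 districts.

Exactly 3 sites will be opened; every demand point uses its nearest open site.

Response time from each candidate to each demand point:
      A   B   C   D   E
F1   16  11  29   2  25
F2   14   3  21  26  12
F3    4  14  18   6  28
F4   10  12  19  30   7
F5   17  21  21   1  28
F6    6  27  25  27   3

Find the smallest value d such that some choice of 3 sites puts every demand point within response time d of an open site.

18

Open {F1, F2, F3}.
  Farthest demand point is C at response time 18 (to F3); all others are ≤ 18.
With {F1, F3, F4} the worst case is 18.
With {F1, F3, F6} the worst case is 18.
No size-3 selection achieves below 18.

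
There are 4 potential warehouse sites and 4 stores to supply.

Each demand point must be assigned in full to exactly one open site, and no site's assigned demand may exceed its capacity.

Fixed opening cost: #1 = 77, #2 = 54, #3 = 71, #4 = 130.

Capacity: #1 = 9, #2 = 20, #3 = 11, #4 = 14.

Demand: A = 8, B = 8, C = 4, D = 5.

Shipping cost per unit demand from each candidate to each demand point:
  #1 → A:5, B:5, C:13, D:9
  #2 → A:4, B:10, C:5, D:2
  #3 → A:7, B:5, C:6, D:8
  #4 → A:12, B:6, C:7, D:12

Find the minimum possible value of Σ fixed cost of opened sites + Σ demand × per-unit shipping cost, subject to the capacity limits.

227

Open {#2, #3}; cheapest assignment that respects the capacities:
  #2 (cap 20, load 17): A, C, D — cost 8×4 + 4×5 + 5×2 = 62
  #3 (cap 11, load 8): B — cost 8×5 = 40
  Shipping 102, fixed 125 → total 227.
  Any other capacity-feasible assignment to {#2, #3} ships for at least 102.
Compare {#1, #2}: its best feasible assignment gives total 233.
Compare {#2, #4}: its best feasible assignment gives total 294.
Every other set of open sites that can feasibly serve all demand totals ≥ 233 even under its best assignment. Minimum: 227.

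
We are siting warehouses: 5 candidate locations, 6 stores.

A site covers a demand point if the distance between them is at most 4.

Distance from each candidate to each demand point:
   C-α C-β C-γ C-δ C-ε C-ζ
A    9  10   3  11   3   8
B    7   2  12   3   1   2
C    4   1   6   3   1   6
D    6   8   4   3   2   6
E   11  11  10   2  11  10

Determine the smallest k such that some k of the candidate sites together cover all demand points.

Coverage sets (demand points within 4 of each site):
  A: {C-γ, C-ε}
  B: {C-β, C-δ, C-ε, C-ζ}
  C: {C-α, C-β, C-δ, C-ε}
  D: {C-γ, C-δ, C-ε}
  E: {C-δ}
No 2 sites suffice: every size-2 union leaves at least one demand point uncovered.
But {A, B, C} covers everything, so the minimum is 3.

3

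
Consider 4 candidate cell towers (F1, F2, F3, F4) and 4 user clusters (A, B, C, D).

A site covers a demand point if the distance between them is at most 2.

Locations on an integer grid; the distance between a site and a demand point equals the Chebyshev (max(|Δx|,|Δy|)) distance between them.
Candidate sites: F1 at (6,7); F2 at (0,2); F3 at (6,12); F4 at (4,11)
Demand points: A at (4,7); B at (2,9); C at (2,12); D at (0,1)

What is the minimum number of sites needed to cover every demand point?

3

Coverage sets (demand points within 2 of each site):
  F1: {A}
  F2: {D}
  F3: {}
  F4: {B, C}
No 2 sites suffice: every size-2 union leaves at least one demand point uncovered.
But {F1, F2, F4} covers everything, so the minimum is 3.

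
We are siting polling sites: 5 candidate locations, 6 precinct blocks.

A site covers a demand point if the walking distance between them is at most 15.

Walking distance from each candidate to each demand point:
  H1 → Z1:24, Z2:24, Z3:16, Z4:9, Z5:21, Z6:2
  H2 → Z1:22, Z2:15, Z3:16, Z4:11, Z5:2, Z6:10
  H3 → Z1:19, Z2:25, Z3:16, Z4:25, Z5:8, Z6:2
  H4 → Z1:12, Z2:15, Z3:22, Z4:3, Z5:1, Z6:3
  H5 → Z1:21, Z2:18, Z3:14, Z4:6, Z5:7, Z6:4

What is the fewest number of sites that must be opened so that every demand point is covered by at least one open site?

2

Coverage sets (demand points within 15 of each site):
  H1: {Z4, Z6}
  H2: {Z2, Z4, Z5, Z6}
  H3: {Z5, Z6}
  H4: {Z1, Z2, Z4, Z5, Z6}
  H5: {Z3, Z4, Z5, Z6}
No single site covers all 6 demand points.
But {H4, H5} covers everything, so the minimum is 2.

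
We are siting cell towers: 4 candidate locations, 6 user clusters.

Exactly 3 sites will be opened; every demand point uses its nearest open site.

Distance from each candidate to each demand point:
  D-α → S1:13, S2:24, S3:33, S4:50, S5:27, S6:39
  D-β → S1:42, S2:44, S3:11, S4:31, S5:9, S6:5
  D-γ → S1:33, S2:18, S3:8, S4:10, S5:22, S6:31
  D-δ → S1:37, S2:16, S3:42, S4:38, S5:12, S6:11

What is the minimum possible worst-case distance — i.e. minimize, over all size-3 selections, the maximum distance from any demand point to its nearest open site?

16

Open {D-α, D-γ, D-δ}.
  Farthest demand point is S2 at distance 16 (to D-δ); all others are ≤ 16.
With {D-α, D-β, D-γ} the worst case is 18.
With {D-α, D-β, D-δ} the worst case is 31.
No size-3 selection achieves below 16.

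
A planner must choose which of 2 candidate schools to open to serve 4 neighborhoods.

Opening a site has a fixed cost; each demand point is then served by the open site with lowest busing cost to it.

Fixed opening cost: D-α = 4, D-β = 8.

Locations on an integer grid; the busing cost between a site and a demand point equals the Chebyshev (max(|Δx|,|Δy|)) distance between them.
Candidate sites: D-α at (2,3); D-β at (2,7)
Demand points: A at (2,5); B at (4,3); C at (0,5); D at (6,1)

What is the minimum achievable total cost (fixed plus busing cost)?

14

Open {D-α}: assign each demand point to its cheapest open site.
  A→D-α 2, B→D-α 2, C→D-α 2, D→D-α 4
  busing cost 10, fixed 4 → total 14.
Compare {D-β}: busing cost 14 + fixed 8 = 22.
Compare {D-α, D-β}: busing cost 10 + fixed 12 = 22.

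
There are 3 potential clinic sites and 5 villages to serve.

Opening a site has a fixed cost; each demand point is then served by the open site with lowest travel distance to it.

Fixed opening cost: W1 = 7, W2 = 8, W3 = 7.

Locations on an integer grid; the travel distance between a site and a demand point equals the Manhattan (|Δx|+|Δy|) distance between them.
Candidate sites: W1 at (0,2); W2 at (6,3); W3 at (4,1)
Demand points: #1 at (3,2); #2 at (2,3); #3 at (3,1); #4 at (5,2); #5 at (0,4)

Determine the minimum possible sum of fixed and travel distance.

Open {W3}: assign each demand point to its cheapest open site.
  #1→W3 2, #2→W3 4, #3→W3 1, #4→W3 2, #5→W3 7
  travel distance 16, fixed 7 → total 23.
Compare {W1}: travel distance 17 + fixed 7 = 24.
Compare {W1, W3}: travel distance 10 + fixed 14 = 24.
Compare {W1, W2}: travel distance 14 + fixed 15 = 29.
All other subsets cost ≥ 24. Minimum total cost: 23.

23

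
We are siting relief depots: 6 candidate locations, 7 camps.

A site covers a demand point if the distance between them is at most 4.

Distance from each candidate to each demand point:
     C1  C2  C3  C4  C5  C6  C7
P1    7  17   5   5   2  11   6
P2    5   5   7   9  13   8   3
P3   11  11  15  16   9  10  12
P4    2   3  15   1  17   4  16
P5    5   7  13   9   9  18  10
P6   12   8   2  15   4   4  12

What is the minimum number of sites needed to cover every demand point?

3

Coverage sets (demand points within 4 of each site):
  P1: {C5}
  P2: {C7}
  P3: {}
  P4: {C1, C2, C4, C6}
  P5: {}
  P6: {C3, C5, C6}
No 2 sites suffice: every size-2 union leaves at least one demand point uncovered.
But {P2, P4, P6} covers everything, so the minimum is 3.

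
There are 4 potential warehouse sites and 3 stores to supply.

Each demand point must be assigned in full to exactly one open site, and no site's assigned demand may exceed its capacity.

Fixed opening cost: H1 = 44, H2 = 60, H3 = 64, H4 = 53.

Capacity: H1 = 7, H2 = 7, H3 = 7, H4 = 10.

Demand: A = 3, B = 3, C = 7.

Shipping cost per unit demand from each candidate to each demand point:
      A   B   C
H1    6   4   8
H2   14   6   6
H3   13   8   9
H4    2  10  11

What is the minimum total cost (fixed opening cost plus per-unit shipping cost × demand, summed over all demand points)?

Open {H1, H2}; cheapest assignment that respects the capacities:
  H1 (cap 7, load 6): A, B — cost 3×6 + 3×4 = 30
  H2 (cap 7, load 7): C — cost 7×6 = 42
  Shipping 72, fixed 104 → total 176.
  Any other capacity-feasible assignment to {H1, H2} ships for at least 72.
Compare {H1, H4}: its best feasible assignment gives total 189.
Compare {H2, H4}: its best feasible assignment gives total 191.
Every other set of open sites that can feasibly serve all demand totals ≥ 189 even under its best assignment. Minimum: 176.

176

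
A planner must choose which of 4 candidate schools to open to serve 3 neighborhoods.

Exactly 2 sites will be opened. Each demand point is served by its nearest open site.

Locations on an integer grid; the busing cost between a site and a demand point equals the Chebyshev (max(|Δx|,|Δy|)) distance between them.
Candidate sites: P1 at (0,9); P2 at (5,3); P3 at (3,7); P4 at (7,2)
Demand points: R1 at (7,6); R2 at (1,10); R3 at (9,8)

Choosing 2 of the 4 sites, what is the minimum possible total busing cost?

9

Open {P1, P2}.
  R1→P2 3, R2→P1 1, R3→P2 5  ⇒ total 9.
Compare {P1, P3}: total 11.
Compare {P1, P4}: total 11.
No size-2 selection does better; minimum is 9.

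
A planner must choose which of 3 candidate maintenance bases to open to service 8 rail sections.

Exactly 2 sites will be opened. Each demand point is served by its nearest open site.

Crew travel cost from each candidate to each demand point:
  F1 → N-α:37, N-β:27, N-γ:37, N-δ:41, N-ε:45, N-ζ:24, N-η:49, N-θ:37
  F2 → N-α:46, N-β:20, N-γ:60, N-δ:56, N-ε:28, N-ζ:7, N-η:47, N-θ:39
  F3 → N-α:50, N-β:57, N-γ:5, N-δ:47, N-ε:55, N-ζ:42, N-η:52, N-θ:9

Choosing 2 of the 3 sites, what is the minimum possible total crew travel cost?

Open {F2, F3}.
  N-α→F2 46, N-β→F2 20, N-γ→F3 5, N-δ→F3 47, N-ε→F2 28, N-ζ→F2 7, N-η→F2 47, N-θ→F3 9  ⇒ total 209.
Compare {F1, F3}: total 237.
Compare {F1, F2}: total 254.

209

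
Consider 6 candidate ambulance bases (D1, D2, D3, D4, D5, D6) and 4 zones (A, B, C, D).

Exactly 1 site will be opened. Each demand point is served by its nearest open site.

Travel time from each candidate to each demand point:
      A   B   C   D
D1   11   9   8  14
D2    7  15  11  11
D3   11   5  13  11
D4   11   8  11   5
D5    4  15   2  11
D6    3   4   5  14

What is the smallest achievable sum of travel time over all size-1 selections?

Open {D6}.
  A→D6 3, B→D6 4, C→D6 5, D→D6 14  ⇒ total 26.
Compare {D5}: total 32.
Compare {D4}: total 35.
No size-1 selection does better; minimum is 26.

26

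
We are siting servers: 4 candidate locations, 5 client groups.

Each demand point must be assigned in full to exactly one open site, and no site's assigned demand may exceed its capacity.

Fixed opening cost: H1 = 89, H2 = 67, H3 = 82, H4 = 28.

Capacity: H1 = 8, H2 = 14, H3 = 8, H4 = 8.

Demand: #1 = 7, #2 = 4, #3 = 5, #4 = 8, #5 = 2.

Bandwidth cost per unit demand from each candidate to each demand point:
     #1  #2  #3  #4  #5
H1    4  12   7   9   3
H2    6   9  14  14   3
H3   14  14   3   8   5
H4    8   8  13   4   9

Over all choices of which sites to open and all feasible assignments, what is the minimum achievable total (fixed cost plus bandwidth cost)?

Open {H2, H3, H4}; cheapest assignment that respects the capacities:
  H2 (cap 14, load 13): #1, #2, #5 — cost 7×6 + 4×9 + 2×3 = 84
  H3 (cap 8, load 5): #3 — cost 5×3 = 15
  H4 (cap 8, load 8): #4 — cost 8×4 = 32
  Shipping 131, fixed 177 → total 308.
  Any other capacity-feasible assignment to {H2, H3, H4} ships for at least 131.
Compare {H1, H2, H4}: its best feasible assignment gives total 335.
Compare {H1, H2, H3, H4}: its best feasible assignment gives total 383.
Every other set of open sites that can feasibly serve all demand totals ≥ 335 even under its best assignment. Minimum: 308.

308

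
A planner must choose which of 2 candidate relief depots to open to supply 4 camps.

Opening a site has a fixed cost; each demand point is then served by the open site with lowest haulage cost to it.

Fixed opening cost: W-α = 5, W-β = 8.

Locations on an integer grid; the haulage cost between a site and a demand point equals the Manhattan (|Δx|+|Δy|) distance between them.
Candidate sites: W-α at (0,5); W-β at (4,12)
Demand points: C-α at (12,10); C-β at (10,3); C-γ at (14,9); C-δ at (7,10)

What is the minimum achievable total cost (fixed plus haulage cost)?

51

Open {W-β}: assign each demand point to its cheapest open site.
  C-α→W-β 10, C-β→W-β 15, C-γ→W-β 13, C-δ→W-β 5
  haulage cost 43, fixed 8 → total 51.
Compare {W-α, W-β}: haulage cost 40 + fixed 13 = 53.
Compare {W-α}: haulage cost 59 + fixed 5 = 64.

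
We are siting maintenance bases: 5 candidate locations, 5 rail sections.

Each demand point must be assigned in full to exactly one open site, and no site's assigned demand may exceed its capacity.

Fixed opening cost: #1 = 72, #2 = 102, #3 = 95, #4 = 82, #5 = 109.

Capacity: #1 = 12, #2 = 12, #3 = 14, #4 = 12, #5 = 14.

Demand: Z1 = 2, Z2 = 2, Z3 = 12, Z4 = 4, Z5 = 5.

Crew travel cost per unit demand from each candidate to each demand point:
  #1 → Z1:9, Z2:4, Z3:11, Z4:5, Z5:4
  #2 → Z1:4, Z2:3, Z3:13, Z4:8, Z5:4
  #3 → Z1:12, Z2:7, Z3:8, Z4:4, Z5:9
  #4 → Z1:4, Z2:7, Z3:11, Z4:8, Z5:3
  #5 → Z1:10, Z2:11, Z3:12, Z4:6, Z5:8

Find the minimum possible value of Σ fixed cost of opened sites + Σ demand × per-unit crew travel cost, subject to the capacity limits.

335

Open {#1, #3}; cheapest assignment that respects the capacities:
  #1 (cap 12, load 11): Z1, Z4, Z5 — cost 2×9 + 4×5 + 5×4 = 58
  #3 (cap 14, load 14): Z2, Z3 — cost 2×7 + 12×8 = 110
  Shipping 168, fixed 167 → total 335.
  Any other capacity-feasible assignment to {#1, #3} ships for at least 168.
Compare {#3, #4}: its best feasible assignment gives total 342.
Compare {#2, #3}: its best feasible assignment gives total 367.
Every other set of open sites that can feasibly serve all demand totals ≥ 342 even under its best assignment. Minimum: 335.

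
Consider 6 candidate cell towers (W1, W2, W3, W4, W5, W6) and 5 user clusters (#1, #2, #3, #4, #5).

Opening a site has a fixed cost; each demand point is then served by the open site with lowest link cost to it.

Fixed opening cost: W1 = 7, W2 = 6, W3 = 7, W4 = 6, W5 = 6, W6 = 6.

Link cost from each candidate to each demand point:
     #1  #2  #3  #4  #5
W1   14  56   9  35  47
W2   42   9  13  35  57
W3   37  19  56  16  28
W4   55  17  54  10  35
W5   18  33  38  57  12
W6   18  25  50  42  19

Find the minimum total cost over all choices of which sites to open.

79

Open {W1, W2, W4, W5}: assign each demand point to its cheapest open site.
  #1→W1 14, #2→W2 9, #3→W1 9, #4→W4 10, #5→W5 12
  link cost 54, fixed 25 → total 79.
Compare {W2, W4, W5}: link cost 62 + fixed 18 = 80.
Compare {W1, W4, W5}: link cost 62 + fixed 19 = 81.
Compare {W1, W2, W4, W5, W6}: link cost 54 + fixed 31 = 85.
All other subsets cost ≥ 80. Minimum total cost: 79.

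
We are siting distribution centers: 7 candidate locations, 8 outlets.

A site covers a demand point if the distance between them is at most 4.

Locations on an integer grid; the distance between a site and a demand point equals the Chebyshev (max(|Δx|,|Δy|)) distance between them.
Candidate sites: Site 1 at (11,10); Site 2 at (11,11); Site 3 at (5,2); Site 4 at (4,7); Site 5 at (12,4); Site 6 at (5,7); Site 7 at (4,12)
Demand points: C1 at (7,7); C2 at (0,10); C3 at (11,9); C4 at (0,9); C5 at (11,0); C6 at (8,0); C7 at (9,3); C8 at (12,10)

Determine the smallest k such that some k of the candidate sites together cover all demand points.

3

Coverage sets (demand points within 4 of each site):
  Site 1: {C1, C3, C8}
  Site 2: {C1, C3, C8}
  Site 3: {C6, C7}
  Site 4: {C1, C2, C4}
  Site 5: {C5, C6, C7}
  Site 6: {C1, C7}
  Site 7: {C2, C4}
No 2 sites suffice: every size-2 union leaves at least one demand point uncovered.
But {Site 1, Site 4, Site 5} covers everything, so the minimum is 3.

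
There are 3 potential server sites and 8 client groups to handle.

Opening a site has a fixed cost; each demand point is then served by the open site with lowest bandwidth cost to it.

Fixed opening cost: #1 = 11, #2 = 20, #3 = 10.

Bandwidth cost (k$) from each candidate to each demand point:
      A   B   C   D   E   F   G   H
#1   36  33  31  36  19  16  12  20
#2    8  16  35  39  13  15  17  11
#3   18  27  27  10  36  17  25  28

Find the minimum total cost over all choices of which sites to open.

Open {#2, #3}: assign each demand point to its cheapest open site.
  A→#2 8, B→#2 16, C→#3 27, D→#3 10, E→#2 13, F→#2 15, G→#2 17, H→#2 11
  bandwidth cost 117, fixed 30 → total 147.
Compare {#1, #2, #3}: bandwidth cost 112 + fixed 41 = 153.
Compare {#1, #3}: bandwidth cost 149 + fixed 21 = 170.
Compare {#1, #2}: bandwidth cost 142 + fixed 31 = 173.
All other subsets cost ≥ 153. Minimum total cost: 147.

147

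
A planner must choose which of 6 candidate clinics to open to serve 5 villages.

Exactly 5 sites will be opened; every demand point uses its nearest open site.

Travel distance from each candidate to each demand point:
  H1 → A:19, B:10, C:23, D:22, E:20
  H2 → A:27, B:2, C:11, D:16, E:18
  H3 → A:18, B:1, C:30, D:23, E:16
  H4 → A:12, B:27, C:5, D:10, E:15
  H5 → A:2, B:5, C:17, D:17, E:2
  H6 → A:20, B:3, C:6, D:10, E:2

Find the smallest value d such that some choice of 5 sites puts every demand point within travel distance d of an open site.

10

Open {H1, H2, H3, H4, H5}.
  Farthest demand point is D at travel distance 10 (to H4); all others are ≤ 10.
With {H1, H2, H3, H5, H6} the worst case is 10.
With {H1, H2, H4, H5, H6} the worst case is 10.
No size-5 selection achieves below 10.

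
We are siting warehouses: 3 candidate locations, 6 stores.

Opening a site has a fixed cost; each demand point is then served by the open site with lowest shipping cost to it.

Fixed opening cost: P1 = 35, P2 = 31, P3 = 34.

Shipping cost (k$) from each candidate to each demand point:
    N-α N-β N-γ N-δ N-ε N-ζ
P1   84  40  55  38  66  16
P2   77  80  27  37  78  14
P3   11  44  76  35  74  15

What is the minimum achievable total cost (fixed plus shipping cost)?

270

Open {P2, P3}: assign each demand point to its cheapest open site.
  N-α→P3 11, N-β→P3 44, N-γ→P2 27, N-δ→P3 35, N-ε→P3 74, N-ζ→P2 14
  shipping cost 205, fixed 65 → total 270.
Compare {P3}: shipping cost 255 + fixed 34 = 289.
Compare {P1, P3}: shipping cost 222 + fixed 69 = 291.
Compare {P1, P2, P3}: shipping cost 193 + fixed 100 = 293.
All other subsets cost ≥ 289. Minimum total cost: 270.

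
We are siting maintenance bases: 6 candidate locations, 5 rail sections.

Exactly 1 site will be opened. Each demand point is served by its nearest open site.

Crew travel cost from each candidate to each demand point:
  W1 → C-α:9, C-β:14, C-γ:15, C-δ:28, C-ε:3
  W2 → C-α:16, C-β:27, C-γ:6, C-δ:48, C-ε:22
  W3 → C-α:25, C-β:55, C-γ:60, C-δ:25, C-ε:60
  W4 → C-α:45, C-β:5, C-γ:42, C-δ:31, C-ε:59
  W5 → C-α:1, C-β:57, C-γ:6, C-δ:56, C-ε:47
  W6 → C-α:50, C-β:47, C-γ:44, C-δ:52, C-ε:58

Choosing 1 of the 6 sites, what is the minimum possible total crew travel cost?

Open {W1}.
  C-α→W1 9, C-β→W1 14, C-γ→W1 15, C-δ→W1 28, C-ε→W1 3  ⇒ total 69.
Compare {W2}: total 119.
Compare {W5}: total 167.
No size-1 selection does better; minimum is 69.

69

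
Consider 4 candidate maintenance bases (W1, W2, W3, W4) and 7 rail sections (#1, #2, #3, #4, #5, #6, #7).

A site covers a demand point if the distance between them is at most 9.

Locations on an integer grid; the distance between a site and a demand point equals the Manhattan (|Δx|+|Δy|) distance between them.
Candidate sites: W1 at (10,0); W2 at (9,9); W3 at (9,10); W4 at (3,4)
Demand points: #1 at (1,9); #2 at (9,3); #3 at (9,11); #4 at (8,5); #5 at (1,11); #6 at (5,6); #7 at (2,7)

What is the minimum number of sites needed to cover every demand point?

2

Coverage sets (demand points within 9 of each site):
  W1: {#2, #4}
  W2: {#1, #2, #3, #4, #6, #7}
  W3: {#1, #2, #3, #4, #5, #6}
  W4: {#1, #2, #4, #5, #6, #7}
No single site covers all 7 demand points.
But {W2, W3} covers everything, so the minimum is 2.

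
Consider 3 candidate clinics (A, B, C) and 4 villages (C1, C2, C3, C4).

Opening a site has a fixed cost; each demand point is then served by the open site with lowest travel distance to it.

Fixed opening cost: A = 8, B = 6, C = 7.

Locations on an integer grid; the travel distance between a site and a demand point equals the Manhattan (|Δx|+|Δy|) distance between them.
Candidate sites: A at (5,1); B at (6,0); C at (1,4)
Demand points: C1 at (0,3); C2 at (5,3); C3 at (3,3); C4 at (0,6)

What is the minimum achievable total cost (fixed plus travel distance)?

Open {C}: assign each demand point to its cheapest open site.
  C1→C 2, C2→C 5, C3→C 3, C4→C 3
  travel distance 13, fixed 7 → total 20.
Compare {A, C}: travel distance 10 + fixed 15 = 25.
Compare {B, C}: travel distance 12 + fixed 13 = 25.
Compare {A}: travel distance 23 + fixed 8 = 31.
All other subsets cost ≥ 25. Minimum total cost: 20.

20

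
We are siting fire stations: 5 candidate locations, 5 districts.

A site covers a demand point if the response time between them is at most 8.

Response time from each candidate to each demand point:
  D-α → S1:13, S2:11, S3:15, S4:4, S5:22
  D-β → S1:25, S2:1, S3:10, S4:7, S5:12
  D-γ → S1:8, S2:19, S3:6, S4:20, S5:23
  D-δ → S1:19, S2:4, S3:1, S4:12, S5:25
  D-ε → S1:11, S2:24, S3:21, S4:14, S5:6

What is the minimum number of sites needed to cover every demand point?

3

Coverage sets (demand points within 8 of each site):
  D-α: {S4}
  D-β: {S2, S4}
  D-γ: {S1, S3}
  D-δ: {S2, S3}
  D-ε: {S5}
No 2 sites suffice: every size-2 union leaves at least one demand point uncovered.
But {D-β, D-γ, D-ε} covers everything, so the minimum is 3.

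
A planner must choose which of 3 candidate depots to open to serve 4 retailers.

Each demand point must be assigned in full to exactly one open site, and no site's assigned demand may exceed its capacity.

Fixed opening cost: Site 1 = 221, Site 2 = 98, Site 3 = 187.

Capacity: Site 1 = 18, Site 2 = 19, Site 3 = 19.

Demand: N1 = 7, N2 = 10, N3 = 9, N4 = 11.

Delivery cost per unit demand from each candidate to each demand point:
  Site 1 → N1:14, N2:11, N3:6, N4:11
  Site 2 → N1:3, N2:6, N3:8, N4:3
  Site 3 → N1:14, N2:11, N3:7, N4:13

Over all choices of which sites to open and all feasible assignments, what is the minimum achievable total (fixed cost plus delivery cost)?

512

Open {Site 2, Site 3}; cheapest assignment that respects the capacities:
  Site 2 (cap 19, load 18): N1, N4 — cost 7×3 + 11×3 = 54
  Site 3 (cap 19, load 19): N2, N3 — cost 10×11 + 9×7 = 173
  Shipping 227, fixed 285 → total 512.
  Any other capacity-feasible assignment to {Site 2, Site 3} ships for at least 227.
Compare {Site 1, Site 2}: its best feasible assignment gives total 670.
Compare {Site 1, Site 2, Site 3}: its best feasible assignment gives total 724.
Every other set of open sites that can feasibly serve all demand totals ≥ 670 even under its best assignment. Minimum: 512.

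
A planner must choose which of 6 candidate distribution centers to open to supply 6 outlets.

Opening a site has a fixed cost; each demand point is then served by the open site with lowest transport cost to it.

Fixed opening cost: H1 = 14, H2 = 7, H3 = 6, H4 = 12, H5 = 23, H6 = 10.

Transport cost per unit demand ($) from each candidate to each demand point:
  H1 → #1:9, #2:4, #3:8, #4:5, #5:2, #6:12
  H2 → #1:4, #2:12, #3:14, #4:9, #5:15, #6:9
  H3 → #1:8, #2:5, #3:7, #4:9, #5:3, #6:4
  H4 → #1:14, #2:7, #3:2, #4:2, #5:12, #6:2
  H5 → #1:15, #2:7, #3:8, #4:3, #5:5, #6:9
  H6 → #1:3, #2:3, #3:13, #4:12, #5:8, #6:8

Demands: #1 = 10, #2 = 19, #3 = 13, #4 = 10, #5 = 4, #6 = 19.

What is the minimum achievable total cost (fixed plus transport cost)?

211

Open {H3, H4, H6}: assign each demand point to its cheapest open site.
  #1→H6 10×3=30, #2→H6 19×3=57, #3→H4 13×2=26, #4→H4 10×2=20, #5→H3 4×3=12, #6→H4 19×2=38
  transport cost 183, fixed 28 → total 211.
Compare {H1, H4, H6}: transport cost 179 + fixed 36 = 215.
Compare {H2, H3, H4, H6}: transport cost 183 + fixed 35 = 218.
Compare {H1, H3, H4, H6}: transport cost 179 + fixed 42 = 221.
All other subsets cost ≥ 215. Minimum total cost: 211.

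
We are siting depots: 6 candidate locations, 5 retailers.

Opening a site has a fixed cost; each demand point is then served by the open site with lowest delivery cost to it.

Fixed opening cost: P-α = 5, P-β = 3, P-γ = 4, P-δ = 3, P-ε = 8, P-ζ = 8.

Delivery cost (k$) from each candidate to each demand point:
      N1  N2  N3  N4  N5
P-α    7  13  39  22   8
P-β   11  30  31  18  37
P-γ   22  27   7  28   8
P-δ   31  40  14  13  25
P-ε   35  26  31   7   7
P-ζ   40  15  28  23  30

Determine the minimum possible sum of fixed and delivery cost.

Open {P-α, P-γ, P-ε}: assign each demand point to its cheapest open site.
  N1→P-α 7, N2→P-α 13, N3→P-γ 7, N4→P-ε 7, N5→P-ε 7
  delivery cost 41, fixed 17 → total 58.
Compare {P-α, P-γ, P-δ}: delivery cost 48 + fixed 12 = 60.
Compare {P-α, P-β, P-γ, P-ε}: delivery cost 41 + fixed 20 = 61.
Compare {P-α, P-γ, P-δ, P-ε}: delivery cost 41 + fixed 20 = 61.
All other subsets cost ≥ 60. Minimum total cost: 58.

58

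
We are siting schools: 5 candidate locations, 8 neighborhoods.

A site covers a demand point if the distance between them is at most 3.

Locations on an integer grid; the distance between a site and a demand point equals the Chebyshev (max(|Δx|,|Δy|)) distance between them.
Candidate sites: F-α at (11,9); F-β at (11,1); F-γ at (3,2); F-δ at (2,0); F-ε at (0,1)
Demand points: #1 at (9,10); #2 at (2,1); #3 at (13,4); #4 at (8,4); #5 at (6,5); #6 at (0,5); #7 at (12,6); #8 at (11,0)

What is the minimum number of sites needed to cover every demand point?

Coverage sets (demand points within 3 of each site):
  F-α: {#1, #7}
  F-β: {#3, #4, #8}
  F-γ: {#2, #5, #6}
  F-δ: {#2}
  F-ε: {#2}
No 2 sites suffice: every size-2 union leaves at least one demand point uncovered.
But {F-α, F-β, F-γ} covers everything, so the minimum is 3.

3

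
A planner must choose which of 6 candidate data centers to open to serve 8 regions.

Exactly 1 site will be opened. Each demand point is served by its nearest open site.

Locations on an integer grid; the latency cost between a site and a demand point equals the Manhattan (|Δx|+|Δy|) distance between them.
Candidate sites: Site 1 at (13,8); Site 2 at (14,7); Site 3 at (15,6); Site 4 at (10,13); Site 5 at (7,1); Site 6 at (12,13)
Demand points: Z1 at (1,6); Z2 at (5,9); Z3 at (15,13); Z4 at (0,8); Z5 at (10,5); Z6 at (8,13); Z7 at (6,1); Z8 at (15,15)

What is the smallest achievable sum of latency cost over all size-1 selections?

78

Open {Site 4}.
  Z1→Site 4 16, Z2→Site 4 9, Z3→Site 4 5, Z4→Site 4 15, Z5→Site 4 8, Z6→Site 4 2, Z7→Site 4 16, Z8→Site 4 7  ⇒ total 78.
Compare {Site 1}: total 82.
Compare {Site 6}: total 86.
No size-1 selection does better; minimum is 78.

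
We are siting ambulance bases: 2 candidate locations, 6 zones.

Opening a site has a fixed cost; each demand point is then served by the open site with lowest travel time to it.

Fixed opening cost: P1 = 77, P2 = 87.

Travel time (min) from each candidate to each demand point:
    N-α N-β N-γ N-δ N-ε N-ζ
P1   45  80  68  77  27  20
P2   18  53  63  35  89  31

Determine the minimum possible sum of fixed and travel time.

Open {P2}: assign each demand point to its cheapest open site.
  N-α→P2 18, N-β→P2 53, N-γ→P2 63, N-δ→P2 35, N-ε→P2 89, N-ζ→P2 31
  travel time 289, fixed 87 → total 376.
Compare {P1, P2}: travel time 216 + fixed 164 = 380.
Compare {P1}: travel time 317 + fixed 77 = 394.

376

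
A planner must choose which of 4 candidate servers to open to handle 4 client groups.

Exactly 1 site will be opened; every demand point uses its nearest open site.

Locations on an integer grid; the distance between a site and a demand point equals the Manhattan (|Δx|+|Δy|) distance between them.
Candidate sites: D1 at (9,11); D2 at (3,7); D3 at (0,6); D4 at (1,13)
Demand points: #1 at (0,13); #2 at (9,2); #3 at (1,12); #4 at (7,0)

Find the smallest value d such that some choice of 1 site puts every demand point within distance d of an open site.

Open {D2}.
  Farthest demand point is #2 at distance 11 (to D2); all others are ≤ 11.
With {D1} the worst case is 13.
With {D3} the worst case is 13.
No size-1 selection achieves below 11.

11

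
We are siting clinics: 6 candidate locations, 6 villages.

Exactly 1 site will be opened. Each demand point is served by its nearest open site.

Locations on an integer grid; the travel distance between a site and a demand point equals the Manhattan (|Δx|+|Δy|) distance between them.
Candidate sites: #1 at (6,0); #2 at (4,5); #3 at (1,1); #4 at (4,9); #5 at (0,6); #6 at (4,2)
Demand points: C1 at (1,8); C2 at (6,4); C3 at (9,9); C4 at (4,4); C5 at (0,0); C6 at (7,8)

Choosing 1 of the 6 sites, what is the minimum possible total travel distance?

Open {#2}.
  C1→#2 6, C2→#2 3, C3→#2 9, C4→#2 1, C5→#2 9, C6→#2 6  ⇒ total 34.
Compare {#4}: total 38.
Compare {#6}: total 42.
No size-1 selection does better; minimum is 34.

34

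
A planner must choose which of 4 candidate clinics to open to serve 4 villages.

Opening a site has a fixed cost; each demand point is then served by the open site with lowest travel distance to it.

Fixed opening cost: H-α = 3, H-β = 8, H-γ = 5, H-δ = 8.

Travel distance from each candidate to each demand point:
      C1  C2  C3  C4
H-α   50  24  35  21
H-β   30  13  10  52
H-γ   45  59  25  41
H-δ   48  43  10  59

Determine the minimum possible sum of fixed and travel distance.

Open {H-α, H-β}: assign each demand point to its cheapest open site.
  C1→H-β 30, C2→H-β 13, C3→H-β 10, C4→H-α 21
  travel distance 74, fixed 11 → total 85.
Compare {H-α, H-β, H-γ}: travel distance 74 + fixed 16 = 90.
Compare {H-α, H-β, H-δ}: travel distance 74 + fixed 19 = 93.
Compare {H-α, H-β, H-γ, H-δ}: travel distance 74 + fixed 24 = 98.
All other subsets cost ≥ 90. Minimum total cost: 85.

85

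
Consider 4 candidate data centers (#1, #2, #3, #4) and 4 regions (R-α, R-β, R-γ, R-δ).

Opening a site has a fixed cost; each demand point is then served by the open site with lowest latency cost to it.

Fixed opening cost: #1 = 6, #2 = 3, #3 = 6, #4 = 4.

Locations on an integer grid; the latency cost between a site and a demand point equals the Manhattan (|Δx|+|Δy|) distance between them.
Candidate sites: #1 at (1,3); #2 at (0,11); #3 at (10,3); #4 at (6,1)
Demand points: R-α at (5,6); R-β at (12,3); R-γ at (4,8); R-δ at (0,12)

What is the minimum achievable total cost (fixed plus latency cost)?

Open {#2, #3}: assign each demand point to its cheapest open site.
  R-α→#3 8, R-β→#3 2, R-γ→#2 7, R-δ→#2 1
  latency cost 18, fixed 9 → total 27.
Compare {#2, #4}: latency cost 22 + fixed 7 = 29.
Compare {#2, #3, #4}: latency cost 16 + fixed 13 = 29.
Compare {#1, #2, #3}: latency cost 17 + fixed 15 = 32.
All other subsets cost ≥ 29. Minimum total cost: 27.

27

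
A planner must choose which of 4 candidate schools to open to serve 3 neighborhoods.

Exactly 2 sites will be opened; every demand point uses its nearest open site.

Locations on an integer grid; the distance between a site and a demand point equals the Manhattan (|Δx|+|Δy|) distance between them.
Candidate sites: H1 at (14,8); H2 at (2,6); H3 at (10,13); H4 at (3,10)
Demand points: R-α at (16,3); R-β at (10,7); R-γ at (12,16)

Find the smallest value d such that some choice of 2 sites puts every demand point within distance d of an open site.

7

Open {H1, H3}.
  Farthest demand point is R-α at distance 7 (to H1); all others are ≤ 7.
With {H1, H2} the worst case is 10.
With {H1, H4} the worst case is 10.
No size-2 selection achieves below 7.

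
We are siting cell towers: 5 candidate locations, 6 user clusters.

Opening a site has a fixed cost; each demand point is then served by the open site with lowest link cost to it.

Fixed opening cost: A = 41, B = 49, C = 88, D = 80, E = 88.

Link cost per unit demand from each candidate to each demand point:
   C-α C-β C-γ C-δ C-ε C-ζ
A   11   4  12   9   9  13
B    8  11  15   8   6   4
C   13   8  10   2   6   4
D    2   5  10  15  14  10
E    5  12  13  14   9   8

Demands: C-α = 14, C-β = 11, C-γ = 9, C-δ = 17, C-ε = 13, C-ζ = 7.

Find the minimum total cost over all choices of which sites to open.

Open {C, D}: assign each demand point to its cheapest open site.
  C-α→D 14×2=28, C-β→D 11×5=55, C-γ→C 9×10=90, C-δ→C 17×2=34, C-ε→C 13×6=78, C-ζ→C 7×4=28
  link cost 313, fixed 168 → total 481.
Compare {A, C, D}: link cost 302 + fixed 209 = 511.
Compare {B, C, D}: link cost 313 + fixed 217 = 530.
Compare {B, D}: link cost 415 + fixed 129 = 544.
All other subsets cost ≥ 511. Minimum total cost: 481.

481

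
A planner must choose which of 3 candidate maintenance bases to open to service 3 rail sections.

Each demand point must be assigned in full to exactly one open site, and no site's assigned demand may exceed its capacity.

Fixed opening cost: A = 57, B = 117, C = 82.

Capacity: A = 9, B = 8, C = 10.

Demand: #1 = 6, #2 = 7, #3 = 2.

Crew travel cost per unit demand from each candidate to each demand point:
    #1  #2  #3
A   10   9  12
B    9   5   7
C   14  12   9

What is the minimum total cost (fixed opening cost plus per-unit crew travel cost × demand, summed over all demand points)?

293

Open {A, B}; cheapest assignment that respects the capacities:
  A (cap 9, load 8): #1, #3 — cost 6×10 + 2×12 = 84
  B (cap 8, load 7): #2 — cost 7×5 = 35
  Shipping 119, fixed 174 → total 293.
  Any other capacity-feasible assignment to {A, B} ships for at least 119.
Compare {A, C}: its best feasible assignment gives total 301.
Compare {B, C}: its best feasible assignment gives total 336.
Every other set of open sites that can feasibly serve all demand totals ≥ 301 even under its best assignment. Minimum: 293.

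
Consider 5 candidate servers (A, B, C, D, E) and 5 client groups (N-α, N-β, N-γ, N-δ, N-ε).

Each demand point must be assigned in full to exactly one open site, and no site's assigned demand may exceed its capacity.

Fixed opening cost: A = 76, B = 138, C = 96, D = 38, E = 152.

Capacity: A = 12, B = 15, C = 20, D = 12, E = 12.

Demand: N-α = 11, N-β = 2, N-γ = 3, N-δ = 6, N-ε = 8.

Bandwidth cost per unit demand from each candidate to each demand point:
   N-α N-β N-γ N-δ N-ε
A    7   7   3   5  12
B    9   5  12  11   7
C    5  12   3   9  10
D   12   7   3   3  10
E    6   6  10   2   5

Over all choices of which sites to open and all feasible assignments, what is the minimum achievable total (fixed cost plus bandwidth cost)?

310

Open {C, D}; cheapest assignment that respects the capacities:
  C (cap 20, load 19): N-α, N-ε — cost 11×5 + 8×10 = 135
  D (cap 12, load 11): N-β, N-γ, N-δ — cost 2×7 + 3×3 + 6×3 = 41
  Shipping 176, fixed 134 → total 310.
  Any other capacity-feasible assignment to {C, D} ships for at least 176.
Compare {A, C}: its best feasible assignment gives total 360.
Compare {A, C, D}: its best feasible assignment gives total 386.
Every other set of open sites that can feasibly serve all demand totals ≥ 360 even under its best assignment. Minimum: 310.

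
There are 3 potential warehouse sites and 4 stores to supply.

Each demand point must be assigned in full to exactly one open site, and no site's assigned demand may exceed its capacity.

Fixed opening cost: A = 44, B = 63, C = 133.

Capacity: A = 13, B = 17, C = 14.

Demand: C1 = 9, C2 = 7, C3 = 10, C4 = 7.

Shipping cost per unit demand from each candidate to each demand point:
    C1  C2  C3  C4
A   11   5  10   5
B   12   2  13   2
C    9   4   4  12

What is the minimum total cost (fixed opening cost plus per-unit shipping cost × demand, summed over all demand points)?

407

Open {A, B, C}; cheapest assignment that respects the capacities:
  A (cap 13, load 9): C1 — cost 9×11 = 99
  B (cap 17, load 14): C2, C4 — cost 7×2 + 7×2 = 28
  C (cap 14, load 10): C3 — cost 10×4 = 40
  Shipping 167, fixed 240 → total 407.
  Any other capacity-feasible assignment to {A, B, C} ships for at least 167.
Total demand is 33 and no other set of sites has combined capacity ≥ 33, so {A, B, C} is the only feasible choice of open sites. Minimum: 407.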